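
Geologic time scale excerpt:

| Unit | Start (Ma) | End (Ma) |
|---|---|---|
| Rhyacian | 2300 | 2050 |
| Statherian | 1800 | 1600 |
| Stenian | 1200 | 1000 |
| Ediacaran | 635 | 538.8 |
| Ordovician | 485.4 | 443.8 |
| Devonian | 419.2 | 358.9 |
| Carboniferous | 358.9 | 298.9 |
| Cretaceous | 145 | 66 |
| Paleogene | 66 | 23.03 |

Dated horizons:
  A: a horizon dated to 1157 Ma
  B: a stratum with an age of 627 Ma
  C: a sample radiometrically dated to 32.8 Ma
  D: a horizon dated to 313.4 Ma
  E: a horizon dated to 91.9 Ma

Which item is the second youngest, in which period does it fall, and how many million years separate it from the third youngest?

E, in the Cretaceous; 221.5 million years to D

Sorted youngest-first by Ma: C (32.8), E (91.9), D (313.4), B (627), A (1157).
The second youngest is E at 91.9 Ma, which lies in 145–66 Ma: the Cretaceous.
The third youngest is D at 313.4 Ma; separation = |91.9 − 313.4| = 221.5 Myr.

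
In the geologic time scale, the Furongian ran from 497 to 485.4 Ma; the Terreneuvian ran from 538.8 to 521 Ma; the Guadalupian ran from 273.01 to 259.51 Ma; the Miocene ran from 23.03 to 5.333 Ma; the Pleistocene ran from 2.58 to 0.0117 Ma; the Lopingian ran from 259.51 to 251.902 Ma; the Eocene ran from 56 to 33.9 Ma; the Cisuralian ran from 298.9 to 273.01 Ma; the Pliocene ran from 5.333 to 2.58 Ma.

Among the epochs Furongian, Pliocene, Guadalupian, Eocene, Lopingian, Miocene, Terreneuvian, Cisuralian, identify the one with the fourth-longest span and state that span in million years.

Miocene, 17.697 million years

Start − end for each: Furongian 497 − 485.4 = 11.6; Pliocene 5.333 − 2.58 = 2.753; Guadalupian 273.01 − 259.51 = 13.5; Eocene 56 − 33.9 = 22.1; Lopingian 259.51 − 251.902 = 7.608; Miocene 23.03 − 5.333 = 17.697; Terreneuvian 538.8 − 521 = 17.8; Cisuralian 298.9 − 273.01 = 25.89.
Ranking these from longest: Cisuralian > Eocene > Terreneuvian > Miocene > Guadalupian > Furongian > Lopingian > Pliocene.
Position 4 in that ranking is Miocene, which lasted 17.697 Myr.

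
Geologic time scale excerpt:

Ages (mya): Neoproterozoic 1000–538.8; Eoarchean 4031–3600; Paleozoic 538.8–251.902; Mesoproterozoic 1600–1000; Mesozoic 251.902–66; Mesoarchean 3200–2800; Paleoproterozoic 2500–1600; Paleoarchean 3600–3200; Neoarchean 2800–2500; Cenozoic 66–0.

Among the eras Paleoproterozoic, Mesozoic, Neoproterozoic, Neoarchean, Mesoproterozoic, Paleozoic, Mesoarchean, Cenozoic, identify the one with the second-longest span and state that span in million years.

Start − end for each: Paleoproterozoic 2500 − 1600 = 900; Mesozoic 251.902 − 66 = 185.902; Neoproterozoic 1000 − 538.8 = 461.2; Neoarchean 2800 − 2500 = 300; Mesoproterozoic 1600 − 1000 = 600; Paleozoic 538.8 − 251.902 = 286.898; Mesoarchean 3200 − 2800 = 400; Cenozoic 66 − 0 = 66.
Ranking these from longest: Paleoproterozoic > Mesoproterozoic > Neoproterozoic > Mesoarchean > Neoarchean > Paleozoic > Mesozoic > Cenozoic.
Position 2 in that ranking is Mesoproterozoic, which lasted 600 Myr.

Mesoproterozoic, 600 million years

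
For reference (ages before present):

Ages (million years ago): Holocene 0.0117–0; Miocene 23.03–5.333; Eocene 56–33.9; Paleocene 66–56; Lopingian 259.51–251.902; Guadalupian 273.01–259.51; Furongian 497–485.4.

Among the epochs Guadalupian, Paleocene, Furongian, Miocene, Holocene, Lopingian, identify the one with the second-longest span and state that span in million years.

Guadalupian, 13.5 million years

Durations: Guadalupian 13.5; Paleocene 10; Furongian 11.6; Miocene 17.697; Holocene 0.0117; Lopingian 7.608 Myr.
Sorted longest-first: Miocene (17.697), Guadalupian (13.5), Furongian (11.6), Paleocene (10), Lopingian (7.608), Holocene (0.0117).
The second longest is Guadalupian at 13.5 Myr.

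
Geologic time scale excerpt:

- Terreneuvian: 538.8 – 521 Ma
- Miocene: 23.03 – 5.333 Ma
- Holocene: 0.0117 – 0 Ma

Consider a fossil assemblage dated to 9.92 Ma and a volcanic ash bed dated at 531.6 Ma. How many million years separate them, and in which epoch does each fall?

521.68 million years apart; the first in the Miocene, the second in the Terreneuvian

Elapsed time: 531.6 − 9.92 = 521.68 Myr.
9.92 Ma lies within 23.03–5.333 Ma: Miocene.
531.6 Ma lies within 538.8–521 Ma: Terreneuvian.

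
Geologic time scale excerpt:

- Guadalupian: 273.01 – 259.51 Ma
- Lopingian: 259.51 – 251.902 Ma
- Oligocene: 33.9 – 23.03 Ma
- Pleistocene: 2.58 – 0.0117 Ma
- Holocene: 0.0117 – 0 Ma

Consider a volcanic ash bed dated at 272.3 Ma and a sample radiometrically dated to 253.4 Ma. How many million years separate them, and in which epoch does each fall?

Elapsed time: 272.3 − 253.4 = 18.9 Myr.
272.3 Ma lies within 273.01–259.51 Ma: Guadalupian.
253.4 Ma lies within 259.51–251.902 Ma: Lopingian.

18.9 million years apart; the first in the Guadalupian, the second in the Lopingian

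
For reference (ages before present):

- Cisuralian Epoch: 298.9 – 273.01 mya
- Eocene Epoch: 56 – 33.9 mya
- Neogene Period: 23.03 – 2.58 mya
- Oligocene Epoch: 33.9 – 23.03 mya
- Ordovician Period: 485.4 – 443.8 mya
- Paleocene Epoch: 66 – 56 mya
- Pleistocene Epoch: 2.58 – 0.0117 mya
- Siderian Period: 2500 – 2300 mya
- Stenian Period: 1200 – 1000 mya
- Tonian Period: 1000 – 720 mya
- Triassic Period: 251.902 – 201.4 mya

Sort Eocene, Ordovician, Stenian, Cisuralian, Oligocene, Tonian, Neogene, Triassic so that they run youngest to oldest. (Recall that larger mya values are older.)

The oldest of these is Stenian (starts 1200 Ma) and the youngest is Neogene (ends 2.58 Ma).
In between, by decreasing start age: Tonian (1000), Ordovician (485.4), Cisuralian (298.9), Triassic (251.902), Eocene (56), Oligocene (33.9).
Listing youngest first means reversing that sequence.

Neogene, Oligocene, Eocene, Triassic, Cisuralian, Ordovician, Tonian, Stenian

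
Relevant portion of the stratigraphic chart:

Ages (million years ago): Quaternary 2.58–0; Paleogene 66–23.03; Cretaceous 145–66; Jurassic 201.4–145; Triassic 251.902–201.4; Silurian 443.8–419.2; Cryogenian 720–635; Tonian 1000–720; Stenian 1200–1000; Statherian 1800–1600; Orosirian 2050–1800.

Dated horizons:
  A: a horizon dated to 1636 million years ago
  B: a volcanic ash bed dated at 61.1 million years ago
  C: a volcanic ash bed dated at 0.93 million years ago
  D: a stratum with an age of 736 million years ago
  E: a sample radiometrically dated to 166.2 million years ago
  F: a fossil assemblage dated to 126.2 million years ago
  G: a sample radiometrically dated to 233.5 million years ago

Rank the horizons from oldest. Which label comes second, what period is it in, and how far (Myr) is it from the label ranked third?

D, in the Tonian; 502.5 million years to G

Sorted oldest-first by Ma: A (1636), D (736), G (233.5), E (166.2), F (126.2), B (61.1), C (0.93).
The second oldest is D at 736 Ma, which lies in 1000–720 Ma: the Tonian.
The third oldest is G at 233.5 Ma; separation = |736 − 233.5| = 502.5 Myr.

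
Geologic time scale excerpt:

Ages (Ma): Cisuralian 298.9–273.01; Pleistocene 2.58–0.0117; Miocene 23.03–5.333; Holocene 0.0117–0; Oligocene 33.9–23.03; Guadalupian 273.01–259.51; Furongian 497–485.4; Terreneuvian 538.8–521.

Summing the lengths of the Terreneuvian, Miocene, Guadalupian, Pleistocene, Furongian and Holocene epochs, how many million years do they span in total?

63.177 million years

Duration is start − end for each: (538.8 − 521) + (23.03 − 5.333) + (273.01 − 259.51) + (2.58 − 0.0117) + (497 − 485.4) + (0.0117 − 0).
That is 17.8 + 17.697 + 13.5 + 2.5683 + 11.6 + 0.0117, which totals 63.177 million years.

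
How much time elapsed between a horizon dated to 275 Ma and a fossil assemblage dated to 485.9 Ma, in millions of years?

485.9 − 275 = 210.9 million years.

210.9 million years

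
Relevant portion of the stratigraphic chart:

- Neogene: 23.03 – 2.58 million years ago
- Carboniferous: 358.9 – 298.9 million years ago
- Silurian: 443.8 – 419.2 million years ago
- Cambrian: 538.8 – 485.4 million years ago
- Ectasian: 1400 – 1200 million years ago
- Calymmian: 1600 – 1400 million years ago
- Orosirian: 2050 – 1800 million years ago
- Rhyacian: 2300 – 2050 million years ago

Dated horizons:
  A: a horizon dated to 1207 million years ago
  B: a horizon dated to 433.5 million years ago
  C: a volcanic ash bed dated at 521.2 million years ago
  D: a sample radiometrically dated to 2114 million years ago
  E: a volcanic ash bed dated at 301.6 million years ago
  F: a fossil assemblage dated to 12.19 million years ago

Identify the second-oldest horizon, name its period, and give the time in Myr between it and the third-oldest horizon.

Sorted oldest-first by Ma: D (2114), A (1207), C (521.2), B (433.5), E (301.6), F (12.19).
The second oldest is A at 1207 Ma, which lies in 1400–1200 Ma: the Ectasian.
The third oldest is C at 521.2 Ma; separation = |1207 − 521.2| = 685.8 Myr.

A, in the Ectasian; 685.8 million years to C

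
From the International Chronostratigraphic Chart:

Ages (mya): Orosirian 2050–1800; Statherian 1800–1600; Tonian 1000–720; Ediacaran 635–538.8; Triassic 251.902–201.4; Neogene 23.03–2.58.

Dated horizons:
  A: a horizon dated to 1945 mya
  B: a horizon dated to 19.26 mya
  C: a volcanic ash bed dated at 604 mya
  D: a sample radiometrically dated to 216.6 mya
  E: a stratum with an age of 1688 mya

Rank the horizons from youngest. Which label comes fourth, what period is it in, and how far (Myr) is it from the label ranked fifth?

E, in the Statherian; 257 million years to A

Smaller Ma means younger, so youngest first: B 19.26 < D 216.6 < C 604 < E 1688 < A 1945.
Counting 4 along gives E (1688 Ma); the excerpt puts that inside the Statherian, 1800–1600 Ma.
Next in line is A (1945 Ma), and 1945 − 1688 = 257 Myr.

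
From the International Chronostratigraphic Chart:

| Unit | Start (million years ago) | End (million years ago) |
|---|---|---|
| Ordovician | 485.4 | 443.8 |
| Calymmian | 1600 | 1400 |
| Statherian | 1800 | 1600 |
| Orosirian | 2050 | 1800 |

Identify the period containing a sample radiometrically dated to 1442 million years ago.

1442 Ma lies between 1600 and 1400 Ma, so it falls in the Calymmian.

Calymmian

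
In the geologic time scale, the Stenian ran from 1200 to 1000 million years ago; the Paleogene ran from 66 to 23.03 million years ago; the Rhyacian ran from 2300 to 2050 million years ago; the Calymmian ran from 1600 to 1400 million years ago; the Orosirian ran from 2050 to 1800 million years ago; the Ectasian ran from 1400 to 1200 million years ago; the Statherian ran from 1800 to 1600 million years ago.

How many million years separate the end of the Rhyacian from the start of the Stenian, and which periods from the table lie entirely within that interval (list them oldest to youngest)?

850 million years; Orosirian, Statherian, Calymmian, Ectasian

The Rhyacian closes at 2050 Ma and the Stenian opens at 1200 Ma, so the interval is 2050 − 1200 = 850 Myr.
A period fits inside if it starts at or after 2050 Ma and ends at or before 1200 Ma; oldest first that gives Orosirian, Statherian, Calymmian, Ectasian.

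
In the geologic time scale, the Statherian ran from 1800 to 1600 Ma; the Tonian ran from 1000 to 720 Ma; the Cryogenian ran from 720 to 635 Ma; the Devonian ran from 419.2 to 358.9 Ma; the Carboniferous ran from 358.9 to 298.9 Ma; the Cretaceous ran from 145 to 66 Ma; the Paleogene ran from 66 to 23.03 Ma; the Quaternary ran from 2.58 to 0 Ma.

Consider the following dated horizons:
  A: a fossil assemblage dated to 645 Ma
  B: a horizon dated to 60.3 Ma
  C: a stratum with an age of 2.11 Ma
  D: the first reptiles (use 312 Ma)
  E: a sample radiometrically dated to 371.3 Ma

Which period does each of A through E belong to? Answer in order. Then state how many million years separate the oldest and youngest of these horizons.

A — Cryogenian; B — Paleogene; C — Quaternary; D — Carboniferous; E — Devonian; span 642.89 million years

A: 645 Ma lies in 720–635 Ma, so Cryogenian.
B: 60.3 Ma lies in 66–23.03 Ma, so Paleogene.
C: 2.11 Ma lies in 2.58–0 Ma, so Quaternary.
D: 312 Ma lies in 358.9–298.9 Ma, so Carboniferous.
E: 371.3 Ma lies in 419.2–358.9 Ma, so Devonian.
Oldest = 645 Ma, youngest = 2.11 Ma → span 642.89 Myr.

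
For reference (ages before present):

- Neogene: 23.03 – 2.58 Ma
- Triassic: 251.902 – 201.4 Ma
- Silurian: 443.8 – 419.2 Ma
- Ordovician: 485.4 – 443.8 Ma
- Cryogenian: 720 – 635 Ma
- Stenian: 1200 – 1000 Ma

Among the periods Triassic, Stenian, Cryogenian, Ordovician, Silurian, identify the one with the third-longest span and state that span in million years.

Triassic, 50.502 million years

Durations: Triassic 50.502; Stenian 200; Cryogenian 85; Ordovician 41.6; Silurian 24.6 Myr.
Sorted longest-first: Stenian (200), Cryogenian (85), Triassic (50.502), Ordovician (41.6), Silurian (24.6).
The third longest is Triassic at 50.502 Myr.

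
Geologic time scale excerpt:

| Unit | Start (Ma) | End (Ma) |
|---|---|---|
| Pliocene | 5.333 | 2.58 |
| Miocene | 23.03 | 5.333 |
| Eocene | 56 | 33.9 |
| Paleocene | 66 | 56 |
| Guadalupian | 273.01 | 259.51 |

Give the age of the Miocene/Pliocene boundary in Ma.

5.333 Ma

The Miocene ends and the Pliocene begins at 5.333 Ma.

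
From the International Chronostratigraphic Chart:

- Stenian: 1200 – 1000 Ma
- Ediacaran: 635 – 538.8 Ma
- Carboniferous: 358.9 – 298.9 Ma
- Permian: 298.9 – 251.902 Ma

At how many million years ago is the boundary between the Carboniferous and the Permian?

The Carboniferous ends and the Permian begins at 298.9 Ma.

298.9 Ma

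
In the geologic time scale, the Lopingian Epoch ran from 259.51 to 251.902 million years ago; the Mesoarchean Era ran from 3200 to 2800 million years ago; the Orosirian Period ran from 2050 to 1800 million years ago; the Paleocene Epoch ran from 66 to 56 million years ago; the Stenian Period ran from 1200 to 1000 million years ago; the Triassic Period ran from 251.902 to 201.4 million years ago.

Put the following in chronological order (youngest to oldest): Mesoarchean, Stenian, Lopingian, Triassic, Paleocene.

Paleocene, then Triassic, then Lopingian, then Stenian, then Mesoarchean

Sorting by start age (ascending Ma, since larger Ma = older): Paleocene began 66, Triassic began 251.902, Lopingian began 259.51, Stenian began 1200, Mesoarchean began 3200.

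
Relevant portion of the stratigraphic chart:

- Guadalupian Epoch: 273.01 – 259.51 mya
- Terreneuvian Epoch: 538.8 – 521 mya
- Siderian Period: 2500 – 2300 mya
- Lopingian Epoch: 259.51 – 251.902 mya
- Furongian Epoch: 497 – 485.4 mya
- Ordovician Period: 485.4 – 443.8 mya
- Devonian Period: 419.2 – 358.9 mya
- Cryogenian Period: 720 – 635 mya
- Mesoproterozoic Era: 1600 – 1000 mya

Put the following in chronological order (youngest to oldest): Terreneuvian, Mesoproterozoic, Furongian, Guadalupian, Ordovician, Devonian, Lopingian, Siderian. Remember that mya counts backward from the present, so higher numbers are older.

Lopingian → Guadalupian → Devonian → Ordovician → Furongian → Terreneuvian → Mesoproterozoic → Siderian

The oldest of these is Siderian (starts 2500 Ma) and the youngest is Lopingian (ends 251.902 Ma).
In between, by decreasing start age: Mesoproterozoic (1600), Terreneuvian (538.8), Furongian (497), Ordovician (485.4), Devonian (419.2), Guadalupian (273.01).
Listing youngest first means reversing that sequence.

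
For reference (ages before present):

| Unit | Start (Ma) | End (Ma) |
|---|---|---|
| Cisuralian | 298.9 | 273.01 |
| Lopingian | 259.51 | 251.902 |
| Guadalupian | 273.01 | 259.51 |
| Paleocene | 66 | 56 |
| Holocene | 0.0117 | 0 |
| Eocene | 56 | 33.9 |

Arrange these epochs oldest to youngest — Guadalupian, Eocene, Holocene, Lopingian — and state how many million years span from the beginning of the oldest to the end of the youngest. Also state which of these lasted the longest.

From the excerpt: Guadalupian 273.01–259.51; Eocene 56–33.9; Holocene 0.0117–0; Lopingian 259.51–251.902 (Ma).
Larger Ma is earlier, so the oldest is Guadalupian and the youngest is Holocene; oldest to youngest: Guadalupian, Lopingian, Eocene, Holocene.
Oldest start 273.01 minus youngest end 0 gives 273.01 Myr overall.
Individual lengths (start − end): Guadalupian 13.5; Holocene 0.0117; Eocene 22.1; Lopingian 7.608. The largest is Eocene at 22.1 Myr.

Guadalupian, Lopingian, Eocene, Holocene; total span 273.01 Myr; longest is Eocene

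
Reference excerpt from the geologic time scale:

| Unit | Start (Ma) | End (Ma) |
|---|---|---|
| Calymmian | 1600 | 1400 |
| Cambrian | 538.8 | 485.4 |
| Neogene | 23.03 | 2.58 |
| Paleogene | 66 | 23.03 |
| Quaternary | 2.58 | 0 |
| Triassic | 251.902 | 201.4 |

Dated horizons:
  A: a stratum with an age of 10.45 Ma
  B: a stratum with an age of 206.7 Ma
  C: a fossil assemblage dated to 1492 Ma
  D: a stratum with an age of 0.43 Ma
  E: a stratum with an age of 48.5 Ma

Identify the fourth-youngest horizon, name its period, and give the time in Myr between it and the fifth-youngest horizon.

B, in the Triassic; 1285.3 million years to C

Sorted youngest-first by Ma: D (0.43), A (10.45), E (48.5), B (206.7), C (1492).
The fourth youngest is B at 206.7 Ma, which lies in 251.902–201.4 Ma: the Triassic.
The fifth youngest is C at 1492 Ma; separation = |206.7 − 1492| = 1285.3 Myr.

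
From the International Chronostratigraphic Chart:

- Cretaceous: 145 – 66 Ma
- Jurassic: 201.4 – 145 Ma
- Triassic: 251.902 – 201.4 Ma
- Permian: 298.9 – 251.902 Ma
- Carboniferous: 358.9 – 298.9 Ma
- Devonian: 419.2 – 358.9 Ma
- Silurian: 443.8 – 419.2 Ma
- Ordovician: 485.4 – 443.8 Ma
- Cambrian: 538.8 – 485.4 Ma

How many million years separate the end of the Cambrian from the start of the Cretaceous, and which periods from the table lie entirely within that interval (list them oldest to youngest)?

The Cambrian closes at 485.4 Ma and the Cretaceous opens at 145 Ma, so the interval is 485.4 − 145 = 340.4 Myr.
A period fits inside if it starts at or after 485.4 Ma and ends at or before 145 Ma; oldest first that gives Ordovician, Silurian, Devonian, Carboniferous, Permian, Triassic, Jurassic.

340.4 million years; Ordovician, Silurian, Devonian, Carboniferous, Permian, Triassic, Jurassic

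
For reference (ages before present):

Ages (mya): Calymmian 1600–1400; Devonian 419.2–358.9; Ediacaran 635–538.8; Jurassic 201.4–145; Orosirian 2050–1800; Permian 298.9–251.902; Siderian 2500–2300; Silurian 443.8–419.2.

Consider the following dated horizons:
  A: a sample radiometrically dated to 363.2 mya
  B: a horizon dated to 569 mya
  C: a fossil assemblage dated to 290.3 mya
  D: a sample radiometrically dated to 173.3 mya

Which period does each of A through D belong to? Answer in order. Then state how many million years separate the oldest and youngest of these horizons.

A — Devonian; B — Ediacaran; C — Permian; D — Jurassic; span 395.7 million years

Match each age against the start–end ranges in the excerpt: A = 363.2 Ma → Devonian (419.2–358.9); B = 569 Ma → Ediacaran (635–538.8); C = 290.3 Ma → Permian (298.9–251.902); D = 173.3 Ma → Jurassic (201.4–145).
The largest age is 569 Ma and the smallest is 173.3 Ma; their difference is 395.7 Myr.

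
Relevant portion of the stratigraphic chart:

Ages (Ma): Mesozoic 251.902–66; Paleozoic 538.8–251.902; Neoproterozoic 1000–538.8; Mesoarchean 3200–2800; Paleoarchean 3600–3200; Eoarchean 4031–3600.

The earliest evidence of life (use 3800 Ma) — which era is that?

3800 Ma lies between 4031 and 3600 Ma, so it falls in the Eoarchean.

Eoarchean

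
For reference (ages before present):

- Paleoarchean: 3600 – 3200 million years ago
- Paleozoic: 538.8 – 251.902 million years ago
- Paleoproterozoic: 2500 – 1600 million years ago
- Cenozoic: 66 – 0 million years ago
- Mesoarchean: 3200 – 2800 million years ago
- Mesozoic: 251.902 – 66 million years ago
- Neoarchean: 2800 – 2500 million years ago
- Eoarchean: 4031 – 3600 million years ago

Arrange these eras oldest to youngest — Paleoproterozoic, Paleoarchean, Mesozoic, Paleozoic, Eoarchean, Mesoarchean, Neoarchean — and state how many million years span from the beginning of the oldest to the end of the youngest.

From the excerpt: Paleoproterozoic 2500–1600; Paleoarchean 3600–3200; Mesozoic 251.902–66; Paleozoic 538.8–251.902; Eoarchean 4031–3600; Mesoarchean 3200–2800; Neoarchean 2800–2500 (Ma).
Larger Ma is earlier, so the oldest is Eoarchean and the youngest is Mesozoic; oldest to youngest: Eoarchean, Paleoarchean, Mesoarchean, Neoarchean, Paleoproterozoic, Paleozoic, Mesozoic.
Oldest start 4031 minus youngest end 66 gives 3965 Myr overall.

Eoarchean, Paleoarchean, Mesoarchean, Neoarchean, Paleoproterozoic, Paleozoic, Mesozoic; total span 3965 Myr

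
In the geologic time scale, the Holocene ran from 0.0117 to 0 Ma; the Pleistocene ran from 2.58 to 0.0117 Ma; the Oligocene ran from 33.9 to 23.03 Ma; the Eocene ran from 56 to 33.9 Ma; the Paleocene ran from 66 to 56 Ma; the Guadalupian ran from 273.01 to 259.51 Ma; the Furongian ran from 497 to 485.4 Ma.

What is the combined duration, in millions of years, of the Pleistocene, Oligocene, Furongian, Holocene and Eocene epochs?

47.15 million years

Duration is start − end for each: (2.58 − 0.0117) + (33.9 − 23.03) + (497 − 485.4) + (0.0117 − 0) + (56 − 33.9).
That is 2.5683 + 10.87 + 11.6 + 0.0117 + 22.1, which totals 47.15 million years.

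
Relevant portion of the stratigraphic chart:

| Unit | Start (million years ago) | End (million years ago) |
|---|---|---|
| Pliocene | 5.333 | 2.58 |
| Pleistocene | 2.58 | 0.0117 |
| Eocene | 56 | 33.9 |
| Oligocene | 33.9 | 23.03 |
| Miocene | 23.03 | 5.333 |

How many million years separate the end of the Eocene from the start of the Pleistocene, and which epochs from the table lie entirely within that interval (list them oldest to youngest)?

31.32 million years; Oligocene, Miocene, Pliocene

End of Eocene = 33.9 Ma; start of Pleistocene = 2.58 Ma.
Gap = 33.9 − 2.58 = 31.32 Myr.
Epochs wholly inside 33.9–2.58 Ma: Oligocene (33.9–23.03), Miocene (23.03–5.333), Pliocene (5.333–2.58).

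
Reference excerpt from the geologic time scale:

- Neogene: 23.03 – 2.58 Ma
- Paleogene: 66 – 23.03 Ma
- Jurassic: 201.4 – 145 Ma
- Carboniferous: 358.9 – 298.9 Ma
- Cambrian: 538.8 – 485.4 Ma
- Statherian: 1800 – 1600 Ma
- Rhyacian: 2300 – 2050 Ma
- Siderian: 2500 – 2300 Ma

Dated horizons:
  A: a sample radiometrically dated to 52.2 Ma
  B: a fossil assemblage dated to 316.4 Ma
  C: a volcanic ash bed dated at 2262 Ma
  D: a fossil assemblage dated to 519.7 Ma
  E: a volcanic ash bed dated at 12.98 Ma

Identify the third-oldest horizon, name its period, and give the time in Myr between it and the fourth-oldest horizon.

B, in the Carboniferous; 264.2 million years to A

Sorted oldest-first by Ma: C (2262), D (519.7), B (316.4), A (52.2), E (12.98).
The third oldest is B at 316.4 Ma, which lies in 358.9–298.9 Ma: the Carboniferous.
The fourth oldest is A at 52.2 Ma; separation = |316.4 − 52.2| = 264.2 Myr.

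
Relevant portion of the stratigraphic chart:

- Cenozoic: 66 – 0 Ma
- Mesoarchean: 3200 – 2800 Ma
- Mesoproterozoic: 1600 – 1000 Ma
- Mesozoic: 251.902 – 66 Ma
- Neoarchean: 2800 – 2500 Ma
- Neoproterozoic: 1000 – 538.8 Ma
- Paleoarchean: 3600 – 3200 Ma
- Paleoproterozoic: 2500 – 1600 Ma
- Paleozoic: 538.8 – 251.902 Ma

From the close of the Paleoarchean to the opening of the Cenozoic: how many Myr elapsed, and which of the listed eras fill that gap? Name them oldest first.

3134 million years; Mesoarchean, Neoarchean, Paleoproterozoic, Mesoproterozoic, Neoproterozoic, Paleozoic, Mesozoic

The Paleoarchean closes at 3200 Ma and the Cenozoic opens at 66 Ma, so the interval is 3200 − 66 = 3134 Myr.
An era fits inside if it starts at or after 3200 Ma and ends at or before 66 Ma; oldest first that gives Mesoarchean, Neoarchean, Paleoproterozoic, Mesoproterozoic, Neoproterozoic, Paleozoic, Mesozoic.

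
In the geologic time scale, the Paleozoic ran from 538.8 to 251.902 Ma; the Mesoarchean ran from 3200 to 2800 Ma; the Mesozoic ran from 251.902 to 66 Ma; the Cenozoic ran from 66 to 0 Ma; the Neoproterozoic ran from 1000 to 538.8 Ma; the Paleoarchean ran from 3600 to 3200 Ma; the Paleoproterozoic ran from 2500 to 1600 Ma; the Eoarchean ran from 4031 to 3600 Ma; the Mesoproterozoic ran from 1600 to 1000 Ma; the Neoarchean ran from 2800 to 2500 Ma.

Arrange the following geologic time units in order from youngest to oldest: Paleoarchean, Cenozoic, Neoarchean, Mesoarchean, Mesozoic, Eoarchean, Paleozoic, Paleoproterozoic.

Cenozoic, Mesozoic, Paleozoic, Paleoproterozoic, Neoarchean, Mesoarchean, Paleoarchean, Eoarchean

The oldest of these is Eoarchean (starts 4031 Ma) and the youngest is Cenozoic (ends 0 Ma).
In between, by decreasing start age: Paleoarchean (3600), Mesoarchean (3200), Neoarchean (2800), Paleoproterozoic (2500), Paleozoic (538.8), Mesozoic (251.902).
Listing youngest first means reversing that sequence.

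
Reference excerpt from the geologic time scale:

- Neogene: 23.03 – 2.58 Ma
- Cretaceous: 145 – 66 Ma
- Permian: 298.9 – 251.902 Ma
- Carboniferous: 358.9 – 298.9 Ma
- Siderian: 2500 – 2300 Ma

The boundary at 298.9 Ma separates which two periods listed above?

Carboniferous and Permian

The Carboniferous ends at 298.9 Ma and the Permian begins at 298.9 Ma, so they share that boundary.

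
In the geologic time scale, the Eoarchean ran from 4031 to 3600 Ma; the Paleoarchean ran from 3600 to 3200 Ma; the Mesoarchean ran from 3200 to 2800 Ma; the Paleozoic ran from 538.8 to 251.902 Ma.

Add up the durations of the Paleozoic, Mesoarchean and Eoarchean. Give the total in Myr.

1117.898 million years

Duration is start − end for each: (538.8 − 251.902) + (3200 − 2800) + (4031 − 3600).
That is 286.898 + 400 + 431, which totals 1117.898 million years.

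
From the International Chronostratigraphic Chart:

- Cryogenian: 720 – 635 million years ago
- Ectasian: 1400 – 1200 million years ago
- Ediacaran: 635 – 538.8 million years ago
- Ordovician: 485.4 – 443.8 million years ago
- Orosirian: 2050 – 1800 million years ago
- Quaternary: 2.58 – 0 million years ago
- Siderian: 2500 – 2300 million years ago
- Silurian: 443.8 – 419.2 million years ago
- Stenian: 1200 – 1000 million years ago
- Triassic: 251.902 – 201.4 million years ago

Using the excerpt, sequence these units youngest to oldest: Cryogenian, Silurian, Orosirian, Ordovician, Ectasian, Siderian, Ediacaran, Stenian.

Sorting by start age (ascending Ma, since larger Ma = older): Silurian start 443.8, Ordovician start 485.4, Ediacaran start 635, Cryogenian start 720, Stenian start 1200, Ectasian start 1400, Orosirian start 2050, Siderian start 2500.

Silurian, then Ordovician, then Ediacaran, then Cryogenian, then Stenian, then Ectasian, then Orosirian, then Siderian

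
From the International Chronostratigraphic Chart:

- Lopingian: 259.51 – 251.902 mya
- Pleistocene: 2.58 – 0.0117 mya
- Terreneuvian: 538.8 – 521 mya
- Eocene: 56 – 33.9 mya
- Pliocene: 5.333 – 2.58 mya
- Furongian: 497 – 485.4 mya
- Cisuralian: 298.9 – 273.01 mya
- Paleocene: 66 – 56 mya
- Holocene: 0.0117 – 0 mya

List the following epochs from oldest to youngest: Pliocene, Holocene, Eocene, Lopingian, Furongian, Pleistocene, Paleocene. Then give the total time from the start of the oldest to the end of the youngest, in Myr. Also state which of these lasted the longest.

From the excerpt: Pliocene 5.333–2.58; Holocene 0.0117–0; Eocene 56–33.9; Lopingian 259.51–251.902; Furongian 497–485.4; Pleistocene 2.58–0.0117; Paleocene 66–56 (Ma).
Larger Ma is earlier, so the oldest is Furongian and the youngest is Holocene; oldest to youngest: Furongian, Lopingian, Paleocene, Eocene, Pliocene, Pleistocene, Holocene.
Oldest start 497 minus youngest end 0 gives 497 Myr overall.
Individual lengths (start − end): Paleocene 10; Holocene 0.0117; Furongian 11.6; Pliocene 2.753; Lopingian 7.608; Pleistocene 2.5683; Eocene 22.1. The largest is Eocene at 22.1 Myr.

Furongian → Lopingian → Paleocene → Eocene → Pliocene → Pleistocene → Holocene; total span 497 Myr; longest is Eocene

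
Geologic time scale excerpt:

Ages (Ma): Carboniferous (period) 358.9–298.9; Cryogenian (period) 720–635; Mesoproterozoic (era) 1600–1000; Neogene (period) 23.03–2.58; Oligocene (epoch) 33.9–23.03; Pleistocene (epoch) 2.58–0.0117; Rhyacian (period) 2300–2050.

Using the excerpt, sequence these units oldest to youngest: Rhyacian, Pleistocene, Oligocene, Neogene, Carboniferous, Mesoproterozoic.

The oldest of these is Rhyacian (starts 2300 Ma) and the youngest is Pleistocene (ends 0.0117 Ma).
In between, by decreasing start age: Mesoproterozoic (1600), Carboniferous (358.9), Oligocene (33.9), Neogene (23.03).

Rhyacian, Mesoproterozoic, Carboniferous, Oligocene, Neogene, Pleistocene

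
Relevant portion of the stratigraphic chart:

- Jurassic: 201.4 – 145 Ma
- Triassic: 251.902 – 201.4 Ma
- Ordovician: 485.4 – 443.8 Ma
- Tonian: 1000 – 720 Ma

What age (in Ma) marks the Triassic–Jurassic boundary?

The Triassic ends and the Jurassic begins at 201.4 Ma.

201.4 Ma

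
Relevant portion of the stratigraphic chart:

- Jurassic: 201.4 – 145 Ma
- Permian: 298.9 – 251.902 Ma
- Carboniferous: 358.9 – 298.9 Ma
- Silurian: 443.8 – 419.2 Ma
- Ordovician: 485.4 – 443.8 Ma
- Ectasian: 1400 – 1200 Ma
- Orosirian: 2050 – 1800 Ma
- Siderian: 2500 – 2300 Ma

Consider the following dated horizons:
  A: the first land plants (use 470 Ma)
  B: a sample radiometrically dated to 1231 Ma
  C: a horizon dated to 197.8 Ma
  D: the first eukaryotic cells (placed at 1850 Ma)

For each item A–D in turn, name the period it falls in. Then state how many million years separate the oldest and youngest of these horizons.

A — Ordovician; B — Ectasian; C — Jurassic; D — Orosirian; span 1652.2 million years

Match each age against the start–end ranges in the excerpt: A = 470 Ma → Ordovician (485.4–443.8); B = 1231 Ma → Ectasian (1400–1200); C = 197.8 Ma → Jurassic (201.4–145); D = 1850 Ma → Orosirian (2050–1800).
The largest age is 1850 Ma and the smallest is 197.8 Ma; their difference is 1652.2 Myr.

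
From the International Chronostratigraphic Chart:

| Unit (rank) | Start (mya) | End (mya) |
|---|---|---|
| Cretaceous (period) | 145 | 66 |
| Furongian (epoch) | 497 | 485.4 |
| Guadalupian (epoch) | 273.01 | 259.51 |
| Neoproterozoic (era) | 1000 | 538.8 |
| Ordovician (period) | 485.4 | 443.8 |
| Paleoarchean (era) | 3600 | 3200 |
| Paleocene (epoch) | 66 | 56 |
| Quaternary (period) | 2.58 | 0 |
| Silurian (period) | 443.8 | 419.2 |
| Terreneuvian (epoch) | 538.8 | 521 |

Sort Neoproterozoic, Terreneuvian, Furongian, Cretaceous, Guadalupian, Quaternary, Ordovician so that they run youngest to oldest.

Quaternary, Cretaceous, Guadalupian, Ordovician, Furongian, Terreneuvian, Neoproterozoic

The oldest of these is Neoproterozoic (starts 1000 Ma) and the youngest is Quaternary (ends 0 Ma).
In between, by decreasing start age: Terreneuvian (538.8), Furongian (497), Ordovician (485.4), Guadalupian (273.01), Cretaceous (145).
Listing youngest first means reversing that sequence.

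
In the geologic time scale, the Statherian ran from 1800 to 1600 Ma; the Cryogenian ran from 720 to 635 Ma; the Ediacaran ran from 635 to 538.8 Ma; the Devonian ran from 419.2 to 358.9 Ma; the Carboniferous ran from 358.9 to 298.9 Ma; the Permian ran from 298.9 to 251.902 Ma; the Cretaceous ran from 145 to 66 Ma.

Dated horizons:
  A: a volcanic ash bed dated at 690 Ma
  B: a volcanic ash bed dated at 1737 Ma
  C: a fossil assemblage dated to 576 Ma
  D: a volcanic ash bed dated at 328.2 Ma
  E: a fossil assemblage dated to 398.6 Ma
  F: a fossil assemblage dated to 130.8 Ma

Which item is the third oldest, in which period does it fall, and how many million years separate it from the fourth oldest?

C, in the Ediacaran; 177.4 million years to E

Larger Ma means older, so oldest first: B 1737 > A 690 > C 576 > E 398.6 > D 328.2 > F 130.8.
Counting 3 along gives C (576 Ma); the excerpt puts that inside the Ediacaran, 635–538.8 Ma.
Next in line is E (398.6 Ma), and 576 − 398.6 = 177.4 Myr.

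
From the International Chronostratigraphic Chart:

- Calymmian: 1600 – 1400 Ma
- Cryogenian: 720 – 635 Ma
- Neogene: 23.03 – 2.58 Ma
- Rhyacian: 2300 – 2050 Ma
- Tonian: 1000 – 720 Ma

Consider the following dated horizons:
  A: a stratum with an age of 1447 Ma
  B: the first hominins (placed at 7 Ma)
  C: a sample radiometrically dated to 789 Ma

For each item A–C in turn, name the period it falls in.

A — Calymmian; B — Neogene; C — Tonian

A: 1447 Ma lies in 1600–1400 Ma, so Calymmian.
B: 7 Ma lies in 23.03–2.58 Ma, so Neogene.
C: 789 Ma lies in 1000–720 Ma, so Tonian.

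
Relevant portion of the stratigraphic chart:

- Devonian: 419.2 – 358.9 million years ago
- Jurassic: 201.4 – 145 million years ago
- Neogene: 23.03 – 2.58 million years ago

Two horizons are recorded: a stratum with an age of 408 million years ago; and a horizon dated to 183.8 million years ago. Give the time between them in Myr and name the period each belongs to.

224.2 million years apart; the first in the Devonian, the second in the Jurassic

Elapsed time: 408 − 183.8 = 224.2 Myr.
408 Ma lies within 419.2–358.9 Ma: Devonian.
183.8 Ma lies within 201.4–145 Ma: Jurassic.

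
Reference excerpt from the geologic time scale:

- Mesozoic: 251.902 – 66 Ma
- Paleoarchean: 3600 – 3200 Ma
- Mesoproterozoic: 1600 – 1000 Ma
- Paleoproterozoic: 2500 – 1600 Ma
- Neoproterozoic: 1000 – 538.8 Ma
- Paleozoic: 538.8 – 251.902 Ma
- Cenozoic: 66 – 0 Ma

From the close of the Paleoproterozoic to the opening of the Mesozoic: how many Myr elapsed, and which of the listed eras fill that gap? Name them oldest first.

1348.098 million years; Mesoproterozoic, Neoproterozoic, Paleozoic

End of Paleoproterozoic = 1600 Ma; start of Mesozoic = 251.902 Ma.
Gap = 1600 − 251.902 = 1348.098 Myr.
Eras wholly inside 1600–251.902 Ma: Mesoproterozoic (1600–1000), Neoproterozoic (1000–538.8), Paleozoic (538.8–251.902).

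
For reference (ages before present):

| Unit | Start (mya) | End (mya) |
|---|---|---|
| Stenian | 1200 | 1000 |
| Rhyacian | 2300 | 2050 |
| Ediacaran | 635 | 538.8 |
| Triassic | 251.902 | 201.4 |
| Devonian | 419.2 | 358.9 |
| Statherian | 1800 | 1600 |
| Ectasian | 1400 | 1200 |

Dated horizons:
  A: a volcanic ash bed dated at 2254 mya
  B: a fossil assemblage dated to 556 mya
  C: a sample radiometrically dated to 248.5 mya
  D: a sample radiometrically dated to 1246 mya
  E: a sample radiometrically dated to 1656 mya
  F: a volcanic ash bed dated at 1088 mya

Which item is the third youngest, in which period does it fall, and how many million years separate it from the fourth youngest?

Smaller Ma means younger, so youngest first: C 248.5 < B 556 < F 1088 < D 1246 < E 1656 < A 2254.
Counting 3 along gives F (1088 Ma); the excerpt puts that inside the Stenian, 1200–1000 Ma.
Next in line is D (1246 Ma), and 1246 − 1088 = 158 Myr.

F, in the Stenian; 158 million years to D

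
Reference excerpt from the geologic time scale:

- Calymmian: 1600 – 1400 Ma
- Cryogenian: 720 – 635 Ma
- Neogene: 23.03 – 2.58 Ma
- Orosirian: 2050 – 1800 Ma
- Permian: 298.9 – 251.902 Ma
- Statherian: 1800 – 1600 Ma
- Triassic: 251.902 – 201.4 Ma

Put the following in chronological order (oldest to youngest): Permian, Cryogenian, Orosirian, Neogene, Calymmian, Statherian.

Orosirian → Statherian → Calymmian → Cryogenian → Permian → Neogene

Sorting by start age (descending Ma, since larger Ma = older): Orosirian start 2050, Statherian start 1800, Calymmian start 1600, Cryogenian start 720, Permian start 298.9, Neogene start 23.03.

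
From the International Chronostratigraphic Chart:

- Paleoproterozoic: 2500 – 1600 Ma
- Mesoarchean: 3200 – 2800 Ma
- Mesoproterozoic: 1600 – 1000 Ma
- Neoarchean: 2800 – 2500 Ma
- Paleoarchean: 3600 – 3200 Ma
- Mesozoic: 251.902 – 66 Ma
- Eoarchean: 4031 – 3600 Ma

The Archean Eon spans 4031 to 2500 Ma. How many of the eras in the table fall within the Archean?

4

Eras inside 4031–2500 Ma: Eoarchean, Paleoarchean, Mesoarchean, Neoarchean — 4 in total.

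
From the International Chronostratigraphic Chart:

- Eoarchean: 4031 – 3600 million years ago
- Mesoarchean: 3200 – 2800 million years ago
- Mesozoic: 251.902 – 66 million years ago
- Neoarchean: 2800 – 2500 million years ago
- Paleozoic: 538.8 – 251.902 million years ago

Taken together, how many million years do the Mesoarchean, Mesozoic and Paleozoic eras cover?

Each duration: Mesoarchean = 400; Mesozoic = 185.902; Paleozoic = 286.898.
Sum: 400 + 185.902 + 286.898 = 872.8 Myr.

872.8 million years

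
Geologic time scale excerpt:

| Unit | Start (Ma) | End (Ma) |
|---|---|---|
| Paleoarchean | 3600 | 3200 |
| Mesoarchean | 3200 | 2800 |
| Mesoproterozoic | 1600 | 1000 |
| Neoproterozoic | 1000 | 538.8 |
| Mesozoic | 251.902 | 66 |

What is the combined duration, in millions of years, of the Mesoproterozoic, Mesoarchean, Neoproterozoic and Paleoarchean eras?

Duration is start − end for each: (1600 − 1000) + (3200 − 2800) + (1000 − 538.8) + (3600 − 3200).
That is 600 + 400 + 461.2 + 400, which totals 1861.2 million years.

1861.2 million years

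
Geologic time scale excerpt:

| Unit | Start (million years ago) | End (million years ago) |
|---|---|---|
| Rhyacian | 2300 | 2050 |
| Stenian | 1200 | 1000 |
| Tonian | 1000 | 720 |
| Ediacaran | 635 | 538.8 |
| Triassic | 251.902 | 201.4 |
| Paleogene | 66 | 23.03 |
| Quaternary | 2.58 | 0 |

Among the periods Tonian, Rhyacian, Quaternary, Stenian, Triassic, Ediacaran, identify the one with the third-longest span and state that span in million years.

Start − end for each: Tonian 1000 − 720 = 280; Rhyacian 2300 − 2050 = 250; Quaternary 2.58 − 0 = 2.58; Stenian 1200 − 1000 = 200; Triassic 251.902 − 201.4 = 50.502; Ediacaran 635 − 538.8 = 96.2.
Ranking these from longest: Tonian > Rhyacian > Stenian > Ediacaran > Triassic > Quaternary.
Position 3 in that ranking is Stenian, which lasted 200 Myr.

Stenian, 200 million years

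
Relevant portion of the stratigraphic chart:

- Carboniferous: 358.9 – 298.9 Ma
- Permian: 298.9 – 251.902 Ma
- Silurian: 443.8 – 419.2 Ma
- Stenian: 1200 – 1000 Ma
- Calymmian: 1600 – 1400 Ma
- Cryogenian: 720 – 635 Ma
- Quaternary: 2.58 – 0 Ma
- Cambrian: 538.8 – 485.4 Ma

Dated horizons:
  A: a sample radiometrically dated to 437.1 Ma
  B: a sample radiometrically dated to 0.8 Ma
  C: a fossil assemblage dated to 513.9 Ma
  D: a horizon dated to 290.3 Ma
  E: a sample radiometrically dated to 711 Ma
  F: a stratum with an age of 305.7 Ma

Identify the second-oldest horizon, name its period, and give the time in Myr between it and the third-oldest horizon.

C, in the Cambrian; 76.8 million years to A

Sorted oldest-first by Ma: E (711), C (513.9), A (437.1), F (305.7), D (290.3), B (0.8).
The second oldest is C at 513.9 Ma, which lies in 538.8–485.4 Ma: the Cambrian.
The third oldest is A at 437.1 Ma; separation = |513.9 − 437.1| = 76.8 Myr.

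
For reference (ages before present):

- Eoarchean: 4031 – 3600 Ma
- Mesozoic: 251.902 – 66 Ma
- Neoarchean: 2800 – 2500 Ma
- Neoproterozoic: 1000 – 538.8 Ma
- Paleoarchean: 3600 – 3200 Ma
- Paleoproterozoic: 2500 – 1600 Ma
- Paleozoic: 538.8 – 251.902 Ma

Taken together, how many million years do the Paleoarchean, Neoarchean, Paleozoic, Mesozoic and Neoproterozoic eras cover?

Each duration: Paleoarchean = 400; Neoarchean = 300; Paleozoic = 286.898; Mesozoic = 185.902; Neoproterozoic = 461.2.
Sum: 400 + 300 + 286.898 + 185.902 + 461.2 = 1634 Myr.

1634 million years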